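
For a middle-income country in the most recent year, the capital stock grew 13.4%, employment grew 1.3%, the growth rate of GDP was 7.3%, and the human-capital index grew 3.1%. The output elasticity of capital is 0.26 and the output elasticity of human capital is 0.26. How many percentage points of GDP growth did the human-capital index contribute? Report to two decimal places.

Contribution = share × growth = 0.26 × 3.1 = 0.806 pp.

0.81 percentage points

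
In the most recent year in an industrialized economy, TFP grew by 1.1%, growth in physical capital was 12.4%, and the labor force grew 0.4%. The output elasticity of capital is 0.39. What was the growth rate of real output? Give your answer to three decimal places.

Labor's share = 1 − 0.39 = 0.61.
Physical capital: 0.39 × 12.4 = 4.836 pp.
The labor force: 0.61 × 0.4 = 0.244 pp.
Output growth = 1.1 + 5.08 = 6.18%.

Real output growth was 6.180%.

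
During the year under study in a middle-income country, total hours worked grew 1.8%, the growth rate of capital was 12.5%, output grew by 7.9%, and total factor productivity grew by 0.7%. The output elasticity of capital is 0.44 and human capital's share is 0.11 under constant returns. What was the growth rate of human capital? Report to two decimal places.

Human capital growth was 8.09%.

Labor's share = 1 − 0.44 − 0.11 = 0.45.
gY = gA + 0.44×12.5 + 0.45×1.8 + 0.11×g.
0.11×g = 7.9 − 0.7 − 6.31 = 0.89.
g = 0.89 / 0.11 = 8.0909%.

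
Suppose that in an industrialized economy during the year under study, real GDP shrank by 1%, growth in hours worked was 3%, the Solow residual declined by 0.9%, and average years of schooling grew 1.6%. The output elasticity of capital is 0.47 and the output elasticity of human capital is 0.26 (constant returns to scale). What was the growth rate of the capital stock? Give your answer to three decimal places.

-2.821%

Labor's share = 1 − 0.47 − 0.26 = 0.27.
gY = gA + 0.26×1.6 + 0.27×3 + 0.47×g.
0.47×g = -1 + 0.9 − 1.226 = -1.326.
g = -1.326 / 0.47 = -2.82128%.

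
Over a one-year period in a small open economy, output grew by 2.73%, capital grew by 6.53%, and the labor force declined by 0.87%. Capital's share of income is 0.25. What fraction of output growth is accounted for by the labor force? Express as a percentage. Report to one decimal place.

The labor force accounted for -23.9% of growth.

Labor's share = 1 − 0.25 = 0.75.
The labor force contributed 0.75 × (-0.87) = -0.6525 pp.
Share of growth = -0.6525 / 2.73 × 100 = -23.901%.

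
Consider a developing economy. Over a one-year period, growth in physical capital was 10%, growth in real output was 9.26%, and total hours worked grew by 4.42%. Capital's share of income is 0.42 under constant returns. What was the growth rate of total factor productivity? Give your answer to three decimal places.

Total factor productivity growth was 2.496%.

Labor's share = 1 − 0.42 = 0.58.
Physical capital: 0.42 × 10 = 4.2 pp.
Total hours worked: 0.58 × 4.42 = 2.5636 pp.
TFP growth = 9.26 − 6.7636 = 2.4964%.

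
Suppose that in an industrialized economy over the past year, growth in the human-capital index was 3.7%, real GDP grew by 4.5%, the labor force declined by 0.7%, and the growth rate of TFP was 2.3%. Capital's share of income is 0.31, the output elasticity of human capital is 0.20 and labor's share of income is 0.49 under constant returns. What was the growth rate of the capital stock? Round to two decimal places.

5.82%

Labor's share = 1 − 0.31 − 0.2 = 0.49.
gY = gA + 0.2×3.7 + 0.49×(-0.7) + 0.31×g.
0.31×g = 4.5 − 2.3 − 0.397 = 1.803.
g = 1.803 / 0.31 = 5.8161%.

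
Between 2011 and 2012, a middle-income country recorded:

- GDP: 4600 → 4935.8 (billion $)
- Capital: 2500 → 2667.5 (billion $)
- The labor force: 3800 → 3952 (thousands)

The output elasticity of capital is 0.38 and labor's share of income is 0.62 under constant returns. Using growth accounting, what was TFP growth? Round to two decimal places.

2.27%

GDP growth = (4935.8 − 4600) / 4600 = 7.3%.
Capital growth = (2667.5 − 2500) / 2500 = 6.7%.
The labor force growth = (3952 − 3800) / 3800 = 4%.
Labor's share = 1 − 0.38 = 0.62.
Capital: 0.38 × 6.7 = 2.546 pp.
The labor force: 0.62 × 4 = 2.48 pp.
TFP growth = 7.3 − 5.026 = 2.274%.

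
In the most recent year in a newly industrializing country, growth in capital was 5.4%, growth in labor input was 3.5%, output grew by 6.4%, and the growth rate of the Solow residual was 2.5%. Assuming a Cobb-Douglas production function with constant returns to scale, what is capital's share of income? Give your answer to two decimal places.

gY = gA + α·gK + (1−α)·gL, so gY − gA − gL = α(gK − gL).
6.4 − 2.5 − 3.5 = α × (5.4 − 3.5).
0.4 = 1.9 α, so α = 0.2105.

α = 0.21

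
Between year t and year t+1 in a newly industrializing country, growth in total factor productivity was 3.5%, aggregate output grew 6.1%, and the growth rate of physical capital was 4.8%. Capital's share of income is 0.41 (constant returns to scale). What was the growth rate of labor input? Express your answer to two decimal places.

Labor's share = 1 − 0.41 = 0.59.
gY = gA + 0.41×4.8 + 0.59×g.
0.59×g = 6.1 − 3.5 − 1.968 = 0.632.
g = 0.632 / 0.59 = 1.0712%.

1.07%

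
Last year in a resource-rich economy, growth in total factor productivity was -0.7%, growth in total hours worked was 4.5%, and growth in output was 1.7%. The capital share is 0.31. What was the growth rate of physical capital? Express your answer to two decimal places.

Labor's share = 1 − 0.31 = 0.69.
gY = gA + 0.69×4.5 + 0.31×g.
0.31×g = 1.7 + 0.7 − 3.105 = -0.705.
g = -0.705 / 0.31 = -2.2742%.

-2.27%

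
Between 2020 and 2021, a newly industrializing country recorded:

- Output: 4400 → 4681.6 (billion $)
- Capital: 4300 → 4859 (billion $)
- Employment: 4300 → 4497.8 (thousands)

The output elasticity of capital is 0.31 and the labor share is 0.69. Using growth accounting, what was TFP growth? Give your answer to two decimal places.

-0.80%

Output growth = (4681.6 − 4400) / 4400 = 6.4%.
Capital growth = (4859 − 4300) / 4300 = 13%.
Employment growth = (4497.8 − 4300) / 4300 = 4.6%.
Labor's share = 1 − 0.31 = 0.69.
Capital: 0.31 × 13 = 4.03 pp.
Employment: 0.69 × 4.6 = 3.174 pp.
TFP growth = 6.4 − 7.204 = -0.804%.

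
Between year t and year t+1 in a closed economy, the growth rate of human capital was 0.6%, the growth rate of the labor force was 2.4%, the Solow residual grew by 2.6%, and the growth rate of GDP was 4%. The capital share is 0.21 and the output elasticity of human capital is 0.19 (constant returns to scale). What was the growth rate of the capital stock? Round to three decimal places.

Labor's share = 1 − 0.21 − 0.19 = 0.6.
gY = gA + 0.19×0.6 + 0.6×2.4 + 0.21×g.
0.21×g = 4 − 2.6 − 1.554 = -0.154.
g = -0.154 / 0.21 = -0.73333%.

-0.733%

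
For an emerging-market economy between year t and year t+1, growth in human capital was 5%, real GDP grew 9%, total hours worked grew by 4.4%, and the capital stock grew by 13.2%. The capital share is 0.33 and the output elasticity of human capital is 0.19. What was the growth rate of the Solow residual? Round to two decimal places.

The Solow residual growth was 1.58%.

Labor's share = 1 − 0.33 − 0.19 = 0.48.
The capital stock: 0.33 × 13.2 = 4.356 pp.
Human capital: 0.19 × 5 = 0.95 pp.
Total hours worked: 0.48 × 4.4 = 2.112 pp.
TFP growth = 9 − 7.418 = 1.582%.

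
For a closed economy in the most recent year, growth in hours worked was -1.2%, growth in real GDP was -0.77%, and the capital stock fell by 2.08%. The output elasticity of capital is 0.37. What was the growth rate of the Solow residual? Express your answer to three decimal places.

Labor's share = 1 − 0.37 = 0.63.
The capital stock: 0.37 × (-2.08) = -0.7696 pp.
Hours worked: 0.63 × (-1.2) = -0.756 pp.
TFP growth = -0.77 + 1.5256 = 0.7556%.

0.756%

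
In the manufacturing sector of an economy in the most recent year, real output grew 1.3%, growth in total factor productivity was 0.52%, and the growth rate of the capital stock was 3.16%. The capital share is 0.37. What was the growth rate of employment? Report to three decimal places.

Labor's share = 1 − 0.37 = 0.63.
gY = gA + 0.37×3.16 + 0.63×g.
0.63×g = 1.3 − 0.52 − 1.1692 = -0.3892.
g = -0.3892 / 0.63 = -0.61778%.

-0.618%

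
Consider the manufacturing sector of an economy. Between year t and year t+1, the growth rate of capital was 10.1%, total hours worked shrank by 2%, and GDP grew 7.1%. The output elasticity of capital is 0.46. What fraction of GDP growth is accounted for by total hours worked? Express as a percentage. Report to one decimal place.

-15.2%

Labor's share = 1 − 0.46 = 0.54.
Total hours worked contributed 0.54 × (-2) = -1.08 pp.
Share of growth = -1.08 / 7.1 × 100 = -15.211%.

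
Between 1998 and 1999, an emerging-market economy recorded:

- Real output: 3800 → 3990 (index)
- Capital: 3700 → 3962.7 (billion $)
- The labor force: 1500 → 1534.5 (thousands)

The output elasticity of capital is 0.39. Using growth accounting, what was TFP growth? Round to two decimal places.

Real output growth = (3990 − 3800) / 3800 = 5%.
Capital growth = (3962.7 − 3700) / 3700 = 7.1%.
The labor force growth = (1534.5 − 1500) / 1500 = 2.3%.
Labor's share = 1 − 0.39 = 0.61.
Capital: 0.39 × 7.1 = 2.769 pp.
The labor force: 0.61 × 2.3 = 1.403 pp.
TFP growth = 5 − 4.172 = 0.828%.

TFP grew 0.83%.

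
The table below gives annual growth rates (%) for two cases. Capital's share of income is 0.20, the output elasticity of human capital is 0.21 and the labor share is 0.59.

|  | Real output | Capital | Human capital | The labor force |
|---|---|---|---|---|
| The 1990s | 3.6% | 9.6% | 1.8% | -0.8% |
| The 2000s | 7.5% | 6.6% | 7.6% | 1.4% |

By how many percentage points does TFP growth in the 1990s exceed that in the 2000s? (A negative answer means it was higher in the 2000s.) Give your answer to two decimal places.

-1.98 percentage points

Labor's share = 1 − 0.2 − 0.21 = 0.59.
The 1990s: TFP = 3.6 − 1.92 − 0.378 + 0.472 = 1.774%.
The 2000s: TFP = 7.5 − 1.32 − 1.596 − 0.826 = 3.758%.
Difference = 1.774 − (3.758) = -1.984 pp.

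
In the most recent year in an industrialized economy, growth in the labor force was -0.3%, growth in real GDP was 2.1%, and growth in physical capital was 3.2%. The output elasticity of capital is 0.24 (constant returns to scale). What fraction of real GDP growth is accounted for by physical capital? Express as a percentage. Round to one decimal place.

Physical capital accounted for 36.6% of growth.

Physical capital contributed 0.24 × 3.2 = 0.768 pp.
Share of growth = 0.768 / 2.1 × 100 = 36.571%.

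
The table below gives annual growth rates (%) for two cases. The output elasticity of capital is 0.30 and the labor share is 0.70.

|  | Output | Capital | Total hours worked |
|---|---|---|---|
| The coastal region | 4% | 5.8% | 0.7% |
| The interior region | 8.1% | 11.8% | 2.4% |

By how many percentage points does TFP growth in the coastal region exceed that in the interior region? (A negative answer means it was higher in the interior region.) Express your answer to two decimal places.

Labor's share = 1 − 0.3 = 0.7.
The coastal region: TFP = 4 − 1.74 − 0.49 = 1.77%.
The interior region: TFP = 8.1 − 3.54 − 1.68 = 2.88%.
Difference = 1.77 − (2.88) = -1.11 pp.

-1.11 percentage points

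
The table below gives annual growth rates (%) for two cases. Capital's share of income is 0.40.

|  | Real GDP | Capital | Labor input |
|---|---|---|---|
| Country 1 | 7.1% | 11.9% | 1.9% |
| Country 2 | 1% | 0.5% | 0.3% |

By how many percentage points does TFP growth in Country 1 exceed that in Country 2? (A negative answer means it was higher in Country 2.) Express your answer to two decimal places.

0.58 percentage points

Labor's share = 1 − 0.4 = 0.6.
Country 1: TFP = 7.1 − 4.76 − 1.14 = 1.2%.
Country 2: TFP = 1 − 0.2 − 0.18 = 0.62%.
Difference = 1.2 − (0.62) = 0.58 pp.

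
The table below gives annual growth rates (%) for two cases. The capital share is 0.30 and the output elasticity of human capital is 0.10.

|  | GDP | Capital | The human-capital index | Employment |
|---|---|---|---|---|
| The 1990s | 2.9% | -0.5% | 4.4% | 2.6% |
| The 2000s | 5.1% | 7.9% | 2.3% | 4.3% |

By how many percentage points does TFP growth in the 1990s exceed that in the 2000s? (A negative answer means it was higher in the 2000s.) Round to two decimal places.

Labor's share = 1 − 0.3 − 0.1 = 0.6.
The 1990s: TFP = 2.9 + 0.15 − 0.44 − 1.56 = 1.05%.
The 2000s: TFP = 5.1 − 2.37 − 0.23 − 2.58 = -0.08%.
Difference = 1.05 − (-0.08) = 1.13 pp.

1.13 percentage points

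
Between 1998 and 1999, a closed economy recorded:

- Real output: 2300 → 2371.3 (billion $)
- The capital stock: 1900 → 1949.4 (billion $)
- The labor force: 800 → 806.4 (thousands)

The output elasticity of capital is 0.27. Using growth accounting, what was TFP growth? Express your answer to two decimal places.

Real output growth = (2371.3 − 2300) / 2300 = 3.1%.
The capital stock growth = (1949.4 − 1900) / 1900 = 2.6%.
The labor force growth = (806.4 − 800) / 800 = 0.8%.
Labor's share = 1 − 0.27 = 0.73.
The capital stock: 0.27 × 2.6 = 0.702 pp.
The labor force: 0.73 × 0.8 = 0.584 pp.
TFP growth = 3.1 − 1.286 = 1.814%.

TFP growth was 1.81%.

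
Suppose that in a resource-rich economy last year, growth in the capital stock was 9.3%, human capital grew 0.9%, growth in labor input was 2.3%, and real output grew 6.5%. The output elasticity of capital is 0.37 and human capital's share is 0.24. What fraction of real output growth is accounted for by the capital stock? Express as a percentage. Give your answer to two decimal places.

52.94%

The capital stock contributed 0.37 × 9.3 = 3.441 pp.
Share of growth = 3.441 / 6.5 × 100 = 52.9385%.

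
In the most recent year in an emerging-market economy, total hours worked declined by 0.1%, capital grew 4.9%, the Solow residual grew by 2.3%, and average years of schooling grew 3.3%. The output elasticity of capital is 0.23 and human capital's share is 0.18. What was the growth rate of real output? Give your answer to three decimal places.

Real output grew 3.962%.

Labor's share = 1 − 0.23 − 0.18 = 0.59.
Capital: 0.23 × 4.9 = 1.127 pp.
Average years of schooling: 0.18 × 3.3 = 0.594 pp.
Total hours worked: 0.59 × (-0.1) = -0.059 pp.
Output growth = 2.3 + 1.662 = 3.962%.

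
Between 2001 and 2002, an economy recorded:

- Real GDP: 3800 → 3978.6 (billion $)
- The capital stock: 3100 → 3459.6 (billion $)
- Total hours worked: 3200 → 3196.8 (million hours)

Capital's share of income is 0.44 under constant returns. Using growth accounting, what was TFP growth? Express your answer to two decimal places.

-0.35%

Real GDP growth = (3978.6 − 3800) / 3800 = 4.7%.
The capital stock growth = (3459.6 − 3100) / 3100 = 11.6%.
Total hours worked growth = (3196.8 − 3200) / 3200 = -0.1%.
Labor's share = 1 − 0.44 = 0.56.
The capital stock: 0.44 × 11.6 = 5.104 pp.
Total hours worked: 0.56 × (-0.1) = -0.056 pp.
TFP growth = 4.7 − 5.048 = -0.348%.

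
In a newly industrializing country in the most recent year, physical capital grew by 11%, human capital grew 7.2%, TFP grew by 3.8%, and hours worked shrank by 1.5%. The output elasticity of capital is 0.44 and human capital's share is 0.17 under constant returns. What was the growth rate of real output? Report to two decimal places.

Labor's share = 1 − 0.44 − 0.17 = 0.39.
Physical capital: 0.44 × 11 = 4.84 pp.
Human capital: 0.17 × 7.2 = 1.224 pp.
Hours worked: 0.39 × (-1.5) = -0.585 pp.
Output growth = 3.8 + 5.479 = 9.279%.

Real output grew 9.28%.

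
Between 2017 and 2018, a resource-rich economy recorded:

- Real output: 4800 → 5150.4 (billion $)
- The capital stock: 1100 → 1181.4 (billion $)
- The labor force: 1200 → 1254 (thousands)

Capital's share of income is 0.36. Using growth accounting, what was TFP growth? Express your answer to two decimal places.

Real output growth = (5150.4 − 4800) / 4800 = 7.3%.
The capital stock growth = (1181.4 − 1100) / 1100 = 7.4%.
The labor force growth = (1254 − 1200) / 1200 = 4.5%.
Labor's share = 1 − 0.36 = 0.64.
The capital stock: 0.36 × 7.4 = 2.664 pp.
The labor force: 0.64 × 4.5 = 2.88 pp.
TFP growth = 7.3 − 5.544 = 1.756%.

TFP growth was 1.76%.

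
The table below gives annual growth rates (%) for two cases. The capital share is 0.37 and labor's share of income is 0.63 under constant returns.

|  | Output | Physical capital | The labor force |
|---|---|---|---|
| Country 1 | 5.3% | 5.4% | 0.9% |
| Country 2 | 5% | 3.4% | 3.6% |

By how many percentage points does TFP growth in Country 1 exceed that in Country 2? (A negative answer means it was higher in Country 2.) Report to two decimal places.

Labor's share = 1 − 0.37 = 0.63.
Country 1: TFP = 5.3 − 1.998 − 0.567 = 2.735%.
Country 2: TFP = 5 − 1.258 − 2.268 = 1.474%.
Difference = 2.735 − (1.474) = 1.261 pp.

1.26 percentage points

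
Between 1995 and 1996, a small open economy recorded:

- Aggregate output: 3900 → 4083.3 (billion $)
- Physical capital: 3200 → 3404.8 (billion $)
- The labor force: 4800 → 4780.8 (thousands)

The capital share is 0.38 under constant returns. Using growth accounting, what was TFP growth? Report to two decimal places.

Aggregate output growth = (4083.3 − 3900) / 3900 = 4.7%.
Physical capital growth = (3404.8 − 3200) / 3200 = 6.4%.
The labor force growth = (4780.8 − 4800) / 4800 = -0.4%.
Labor's share = 1 − 0.38 = 0.62.
Physical capital: 0.38 × 6.4 = 2.432 pp.
The labor force: 0.62 × (-0.4) = -0.248 pp.
TFP growth = 4.7 − 2.184 = 2.516%.

2.52%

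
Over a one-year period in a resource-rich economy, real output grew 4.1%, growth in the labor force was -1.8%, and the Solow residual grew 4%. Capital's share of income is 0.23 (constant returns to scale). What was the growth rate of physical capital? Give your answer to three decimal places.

Labor's share = 1 − 0.23 = 0.77.
gY = gA + 0.77×(-1.8) + 0.23×g.
0.23×g = 4.1 − 4 + 1.386 = 1.486.
g = 1.486 / 0.23 = 6.46087%.

6.461%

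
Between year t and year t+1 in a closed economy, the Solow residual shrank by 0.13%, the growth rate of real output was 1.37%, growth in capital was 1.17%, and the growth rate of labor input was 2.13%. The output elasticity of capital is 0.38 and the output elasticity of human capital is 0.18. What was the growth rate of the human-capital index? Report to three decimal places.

0.657%

Labor's share = 1 − 0.38 − 0.18 = 0.44.
gY = gA + 0.38×1.17 + 0.44×2.13 + 0.18×g.
0.18×g = 1.37 + 0.13 − 1.3818 = 0.1182.
g = 0.1182 / 0.18 = 0.65667%.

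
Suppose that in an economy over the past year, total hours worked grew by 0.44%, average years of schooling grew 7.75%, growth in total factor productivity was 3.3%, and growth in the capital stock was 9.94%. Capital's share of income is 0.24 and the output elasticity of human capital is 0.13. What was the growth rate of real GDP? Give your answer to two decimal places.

6.97%

Labor's share = 1 − 0.24 − 0.13 = 0.63.
The capital stock: 0.24 × 9.94 = 2.3856 pp.
Average years of schooling: 0.13 × 7.75 = 1.0075 pp.
Total hours worked: 0.63 × 0.44 = 0.2772 pp.
Output growth = 3.3 + 3.6703 = 6.9703%.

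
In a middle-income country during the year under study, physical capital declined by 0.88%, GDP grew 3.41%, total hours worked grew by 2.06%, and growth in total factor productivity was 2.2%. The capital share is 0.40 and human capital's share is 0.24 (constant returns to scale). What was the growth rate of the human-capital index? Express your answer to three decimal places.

Labor's share = 1 − 0.4 − 0.24 = 0.36.
gY = gA + 0.4×(-0.88) + 0.36×2.06 + 0.24×g.
0.24×g = 3.41 − 2.2 − 0.3896 = 0.8204.
g = 0.8204 / 0.24 = 3.41833%.

The human-capital index growth was 3.418%.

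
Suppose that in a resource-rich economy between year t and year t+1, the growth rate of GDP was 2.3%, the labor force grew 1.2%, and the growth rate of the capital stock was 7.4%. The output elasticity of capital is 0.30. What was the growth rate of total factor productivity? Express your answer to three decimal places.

Labor's share = 1 − 0.3 = 0.7.
The capital stock: 0.3 × 7.4 = 2.22 pp.
The labor force: 0.7 × 1.2 = 0.84 pp.
TFP growth = 2.3 − 3.06 = -0.76%.

-0.760%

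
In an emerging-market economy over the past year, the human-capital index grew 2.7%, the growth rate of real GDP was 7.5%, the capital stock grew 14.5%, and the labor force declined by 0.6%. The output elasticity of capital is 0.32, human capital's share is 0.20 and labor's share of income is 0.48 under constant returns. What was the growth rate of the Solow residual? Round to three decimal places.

Labor's share = 1 − 0.32 − 0.2 = 0.48.
The capital stock: 0.32 × 14.5 = 4.64 pp.
The human-capital index: 0.2 × 2.7 = 0.54 pp.
The labor force: 0.48 × (-0.6) = -0.288 pp.
TFP growth = 7.5 − 4.892 = 2.608%.

2.608%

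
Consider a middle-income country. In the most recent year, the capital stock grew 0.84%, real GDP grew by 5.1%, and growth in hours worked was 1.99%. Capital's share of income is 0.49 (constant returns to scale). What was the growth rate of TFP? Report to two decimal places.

TFP growth was 3.67%.

Labor's share = 1 − 0.49 = 0.51.
The capital stock: 0.49 × 0.84 = 0.4116 pp.
Hours worked: 0.51 × 1.99 = 1.0149 pp.
TFP growth = 5.1 − 1.4265 = 3.6735%.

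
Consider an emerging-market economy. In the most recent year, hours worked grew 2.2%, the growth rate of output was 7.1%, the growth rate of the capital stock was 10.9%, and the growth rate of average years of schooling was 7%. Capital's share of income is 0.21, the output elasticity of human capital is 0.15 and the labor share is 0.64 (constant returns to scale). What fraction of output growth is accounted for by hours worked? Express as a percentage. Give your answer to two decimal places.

Hours worked accounted for 19.83% of growth.

Labor's share = 1 − 0.21 − 0.15 = 0.64.
Hours worked contributed 0.64 × 2.2 = 1.408 pp.
Share of growth = 1.408 / 7.1 × 100 = 19.831%.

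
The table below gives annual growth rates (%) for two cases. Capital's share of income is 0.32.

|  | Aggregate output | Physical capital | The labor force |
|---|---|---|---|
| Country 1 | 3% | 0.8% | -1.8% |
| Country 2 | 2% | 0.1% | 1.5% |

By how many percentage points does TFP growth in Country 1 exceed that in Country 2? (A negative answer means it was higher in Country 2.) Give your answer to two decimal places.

Labor's share = 1 − 0.32 = 0.68.
Country 1: TFP = 3 − 0.256 + 1.224 = 3.968%.
Country 2: TFP = 2 − 0.032 − 1.02 = 0.948%.
Difference = 3.968 − (0.948) = 3.02 pp.

3.02 percentage points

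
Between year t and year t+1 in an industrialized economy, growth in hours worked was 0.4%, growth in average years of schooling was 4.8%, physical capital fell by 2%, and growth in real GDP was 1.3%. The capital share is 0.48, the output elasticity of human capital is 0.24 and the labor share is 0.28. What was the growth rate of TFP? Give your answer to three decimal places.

Labor's share = 1 − 0.48 − 0.24 = 0.28.
Physical capital: 0.48 × (-2) = -0.96 pp.
Average years of schooling: 0.24 × 4.8 = 1.152 pp.
Hours worked: 0.28 × 0.4 = 0.112 pp.
TFP growth = 1.3 − 0.304 = 0.996%.

0.996%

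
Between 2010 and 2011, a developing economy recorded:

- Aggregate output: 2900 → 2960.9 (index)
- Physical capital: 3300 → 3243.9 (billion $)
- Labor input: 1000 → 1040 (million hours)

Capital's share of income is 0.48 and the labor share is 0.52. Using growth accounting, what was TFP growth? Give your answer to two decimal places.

Aggregate output growth = (2960.9 − 2900) / 2900 = 2.1%.
Physical capital growth = (3243.9 − 3300) / 3300 = -1.7%.
Labor input growth = (1040 − 1000) / 1000 = 4%.
Labor's share = 1 − 0.48 = 0.52.
Physical capital: 0.48 × (-1.7) = -0.816 pp.
Labor input: 0.52 × 4 = 2.08 pp.
TFP growth = 2.1 − 1.264 = 0.836%.

TFP growth was 0.84%.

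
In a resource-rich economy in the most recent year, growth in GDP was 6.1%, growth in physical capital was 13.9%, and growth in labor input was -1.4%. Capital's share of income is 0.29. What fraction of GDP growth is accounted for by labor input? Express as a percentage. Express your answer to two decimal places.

Labor input accounted for -16.30% of growth.

Labor's share = 1 − 0.29 = 0.71.
Labor input contributed 0.71 × (-1.4) = -0.994 pp.
Share of growth = -0.994 / 6.1 × 100 = -16.2951%.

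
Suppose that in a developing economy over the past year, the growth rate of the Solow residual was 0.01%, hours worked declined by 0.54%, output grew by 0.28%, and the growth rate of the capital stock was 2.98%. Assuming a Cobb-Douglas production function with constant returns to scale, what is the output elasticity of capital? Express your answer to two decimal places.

gY = gA + α·gK + (1−α)·gL, so gY − gA − gL = α(gK − gL).
0.28 − 0.01 + 0.54 = α × (2.98 − (-0.54)).
0.81 = 3.52 α, so α = 0.2301.

0.23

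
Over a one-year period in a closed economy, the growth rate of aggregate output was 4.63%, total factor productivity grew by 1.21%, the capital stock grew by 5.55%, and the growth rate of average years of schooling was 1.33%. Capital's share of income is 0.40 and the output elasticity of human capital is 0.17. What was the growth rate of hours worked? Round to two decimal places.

Labor's share = 1 − 0.4 − 0.17 = 0.43.
gY = gA + 0.4×5.55 + 0.17×1.33 + 0.43×g.
0.43×g = 4.63 − 1.21 − 2.4461 = 0.9739.
g = 0.9739 / 0.43 = 2.2649%.

2.26%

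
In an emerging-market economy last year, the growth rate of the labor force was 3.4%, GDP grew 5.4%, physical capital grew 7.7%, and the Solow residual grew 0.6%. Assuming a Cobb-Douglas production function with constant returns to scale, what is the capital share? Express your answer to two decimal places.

0.33

gY = gA + α·gK + (1−α)·gL, so gY − gA − gL = α(gK − gL).
5.4 − 0.6 − 3.4 = α × (7.7 − 3.4).
1.4 = 4.3 α, so α = 0.3256.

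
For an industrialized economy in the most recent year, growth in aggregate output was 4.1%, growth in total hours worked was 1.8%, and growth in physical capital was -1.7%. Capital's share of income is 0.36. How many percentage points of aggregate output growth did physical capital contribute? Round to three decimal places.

Contribution = share × growth = 0.36 × (-1.7) = -0.612 pp.

-0.612 percentage points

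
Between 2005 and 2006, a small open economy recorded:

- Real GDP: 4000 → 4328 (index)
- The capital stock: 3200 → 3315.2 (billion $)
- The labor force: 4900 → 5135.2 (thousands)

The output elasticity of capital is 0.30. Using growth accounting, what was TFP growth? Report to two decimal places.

TFP grew 3.76%.

Real GDP growth = (4328 − 4000) / 4000 = 8.2%.
The capital stock growth = (3315.2 − 3200) / 3200 = 3.6%.
The labor force growth = (5135.2 − 4900) / 4900 = 4.8%.
Labor's share = 1 − 0.3 = 0.7.
The capital stock: 0.3 × 3.6 = 1.08 pp.
The labor force: 0.7 × 4.8 = 3.36 pp.
TFP growth = 8.2 − 4.44 = 3.76%.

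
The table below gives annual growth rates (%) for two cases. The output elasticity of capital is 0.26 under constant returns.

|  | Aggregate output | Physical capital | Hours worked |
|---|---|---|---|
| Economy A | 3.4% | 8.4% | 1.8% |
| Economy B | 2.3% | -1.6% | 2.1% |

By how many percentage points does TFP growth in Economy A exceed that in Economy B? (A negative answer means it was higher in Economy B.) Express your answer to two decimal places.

Labor's share = 1 − 0.26 = 0.74.
Economy A: TFP = 3.4 − 2.184 − 1.332 = -0.116%.
Economy B: TFP = 2.3 + 0.416 − 1.554 = 1.162%.
Difference = -0.116 − (1.162) = -1.278 pp.

-1.28 percentage points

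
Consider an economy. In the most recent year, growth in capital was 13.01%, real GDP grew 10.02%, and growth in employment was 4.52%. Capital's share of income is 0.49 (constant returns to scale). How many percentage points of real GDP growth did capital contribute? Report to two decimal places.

6.37

Contribution = share × growth = 0.49 × 13.01 = 6.3749 pp.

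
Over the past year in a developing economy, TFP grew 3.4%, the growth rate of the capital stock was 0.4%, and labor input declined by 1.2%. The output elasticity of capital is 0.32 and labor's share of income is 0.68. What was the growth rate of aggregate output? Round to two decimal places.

Labor's share = 1 − 0.32 = 0.68.
The capital stock: 0.32 × 0.4 = 0.128 pp.
Labor input: 0.68 × (-1.2) = -0.816 pp.
Output growth = 3.4 + (-0.688) = 2.712%.

Aggregate output grew 2.71%.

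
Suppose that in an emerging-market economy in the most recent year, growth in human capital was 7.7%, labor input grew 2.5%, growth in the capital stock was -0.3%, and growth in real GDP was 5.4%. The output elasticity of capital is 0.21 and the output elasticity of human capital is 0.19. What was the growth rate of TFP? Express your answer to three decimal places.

2.500%

Labor's share = 1 − 0.21 − 0.19 = 0.6.
The capital stock: 0.21 × (-0.3) = -0.063 pp.
Human capital: 0.19 × 7.7 = 1.463 pp.
Labor input: 0.6 × 2.5 = 1.5 pp.
TFP growth = 5.4 − 2.9 = 2.5%.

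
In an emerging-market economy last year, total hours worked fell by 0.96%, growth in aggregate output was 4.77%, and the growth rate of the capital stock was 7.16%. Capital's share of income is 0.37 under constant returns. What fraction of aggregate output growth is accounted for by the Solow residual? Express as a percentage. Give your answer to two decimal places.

Labor's share = 1 − 0.37 = 0.63.
The capital stock: 0.37 × 7.16 = 2.6492 pp.
Total hours worked: 0.63 × (-0.96) = -0.6048 pp.
TFP growth = 4.77 − 2.0444 = 2.7256%.
TFP share of growth = 2.7256 / 4.77 × 100 = 57.1405%.

57.14%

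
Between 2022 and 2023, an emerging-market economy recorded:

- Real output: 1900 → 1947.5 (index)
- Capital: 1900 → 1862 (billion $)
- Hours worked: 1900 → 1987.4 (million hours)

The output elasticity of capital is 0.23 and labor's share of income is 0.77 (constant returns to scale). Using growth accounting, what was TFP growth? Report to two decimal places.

-0.58%

Real output growth = (1947.5 − 1900) / 1900 = 2.5%.
Capital growth = (1862 − 1900) / 1900 = -2%.
Hours worked growth = (1987.4 − 1900) / 1900 = 4.6%.
Labor's share = 1 − 0.23 = 0.77.
Capital: 0.23 × (-2) = -0.46 pp.
Hours worked: 0.77 × 4.6 = 3.542 pp.
TFP growth = 2.5 − 3.082 = -0.582%.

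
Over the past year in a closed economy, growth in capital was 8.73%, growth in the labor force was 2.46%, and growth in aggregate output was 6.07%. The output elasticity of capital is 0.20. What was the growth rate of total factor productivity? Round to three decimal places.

Labor's share = 1 − 0.2 = 0.8.
Capital: 0.2 × 8.73 = 1.746 pp.
The labor force: 0.8 × 2.46 = 1.968 pp.
TFP growth = 6.07 − 3.714 = 2.356%.

2.356%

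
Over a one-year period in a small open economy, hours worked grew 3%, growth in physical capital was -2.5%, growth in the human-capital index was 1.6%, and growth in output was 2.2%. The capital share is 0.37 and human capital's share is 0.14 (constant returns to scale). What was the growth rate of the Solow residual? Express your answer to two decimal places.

The Solow residual growth was 1.43%.

Labor's share = 1 − 0.37 − 0.14 = 0.49.
Physical capital: 0.37 × (-2.5) = -0.925 pp.
The human-capital index: 0.14 × 1.6 = 0.224 pp.
Hours worked: 0.49 × 3 = 1.47 pp.
TFP growth = 2.2 − 0.769 = 1.431%.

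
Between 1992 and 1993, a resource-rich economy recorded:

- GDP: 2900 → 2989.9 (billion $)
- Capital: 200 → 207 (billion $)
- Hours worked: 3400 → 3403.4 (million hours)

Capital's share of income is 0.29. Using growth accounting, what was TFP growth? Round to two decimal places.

GDP growth = (2989.9 − 2900) / 2900 = 3.1%.
Capital growth = (207 − 200) / 200 = 3.5%.
Hours worked growth = (3403.4 − 3400) / 3400 = 0.1%.
Labor's share = 1 − 0.29 = 0.71.
Capital: 0.29 × 3.5 = 1.015 pp.
Hours worked: 0.71 × 0.1 = 0.071 pp.
TFP growth = 3.1 − 1.086 = 2.014%.

2.01%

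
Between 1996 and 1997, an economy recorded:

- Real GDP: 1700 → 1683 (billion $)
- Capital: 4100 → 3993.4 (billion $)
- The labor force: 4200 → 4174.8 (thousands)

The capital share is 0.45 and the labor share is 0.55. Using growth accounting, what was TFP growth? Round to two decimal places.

0.50%

Real GDP growth = (1683 − 1700) / 1700 = -1%.
Capital growth = (3993.4 − 4100) / 4100 = -2.6%.
The labor force growth = (4174.8 − 4200) / 4200 = -0.6%.
Labor's share = 1 − 0.45 = 0.55.
Capital: 0.45 × (-2.6) = -1.17 pp.
The labor force: 0.55 × (-0.6) = -0.33 pp.
TFP growth = -1 + 1.5 = 0.5%.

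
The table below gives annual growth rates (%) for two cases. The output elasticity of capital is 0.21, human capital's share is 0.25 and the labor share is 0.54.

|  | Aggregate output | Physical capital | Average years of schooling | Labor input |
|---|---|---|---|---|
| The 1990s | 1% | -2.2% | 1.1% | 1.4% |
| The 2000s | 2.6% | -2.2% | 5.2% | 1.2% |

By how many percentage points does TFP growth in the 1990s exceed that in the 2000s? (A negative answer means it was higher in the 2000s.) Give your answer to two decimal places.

Labor's share = 1 − 0.21 − 0.25 = 0.54.
The 1990s: TFP = 1 + 0.462 − 0.275 − 0.756 = 0.431%.
The 2000s: TFP = 2.6 + 0.462 − 1.3 − 0.648 = 1.114%.
Difference = 0.431 − (1.114) = -0.683 pp.

-0.68 percentage points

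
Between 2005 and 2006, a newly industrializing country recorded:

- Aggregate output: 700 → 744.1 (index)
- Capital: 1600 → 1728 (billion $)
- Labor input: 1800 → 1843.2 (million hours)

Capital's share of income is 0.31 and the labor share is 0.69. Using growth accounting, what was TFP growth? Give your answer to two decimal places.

Aggregate output growth = (744.1 − 700) / 700 = 6.3%.
Capital growth = (1728 − 1600) / 1600 = 8%.
Labor input growth = (1843.2 − 1800) / 1800 = 2.4%.
Labor's share = 1 − 0.31 = 0.69.
Capital: 0.31 × 8 = 2.48 pp.
Labor input: 0.69 × 2.4 = 1.656 pp.
TFP growth = 6.3 − 4.136 = 2.164%.

2.16%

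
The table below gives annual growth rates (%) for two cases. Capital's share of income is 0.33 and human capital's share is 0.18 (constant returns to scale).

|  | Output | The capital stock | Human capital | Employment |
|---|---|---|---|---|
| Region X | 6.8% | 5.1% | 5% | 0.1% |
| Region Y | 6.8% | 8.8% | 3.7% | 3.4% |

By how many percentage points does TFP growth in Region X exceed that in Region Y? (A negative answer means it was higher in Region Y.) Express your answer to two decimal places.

Labor's share = 1 − 0.33 − 0.18 = 0.49.
Region X: TFP = 6.8 − 1.683 − 0.9 − 0.049 = 4.168%.
Region Y: TFP = 6.8 − 2.904 − 0.666 − 1.666 = 1.564%.
Difference = 4.168 − (1.564) = 2.604 pp.

2.60 percentage points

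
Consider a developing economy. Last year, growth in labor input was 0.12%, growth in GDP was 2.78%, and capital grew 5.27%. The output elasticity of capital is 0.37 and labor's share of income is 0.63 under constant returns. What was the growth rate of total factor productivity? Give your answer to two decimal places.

0.75%

Labor's share = 1 − 0.37 = 0.63.
Capital: 0.37 × 5.27 = 1.9499 pp.
Labor input: 0.63 × 0.12 = 0.0756 pp.
TFP growth = 2.78 − 2.0255 = 0.7545%.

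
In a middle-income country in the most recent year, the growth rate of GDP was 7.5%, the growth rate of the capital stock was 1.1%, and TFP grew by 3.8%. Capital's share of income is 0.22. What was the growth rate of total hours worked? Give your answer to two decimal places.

Labor's share = 1 − 0.22 = 0.78.
gY = gA + 0.22×1.1 + 0.78×g.
0.78×g = 7.5 − 3.8 − 0.242 = 3.458.
g = 3.458 / 0.78 = 4.4333%.

Total hours worked growth was 4.43%.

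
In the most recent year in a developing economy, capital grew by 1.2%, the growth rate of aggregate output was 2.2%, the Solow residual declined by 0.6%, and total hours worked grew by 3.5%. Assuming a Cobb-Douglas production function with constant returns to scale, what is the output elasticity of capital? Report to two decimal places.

α = 0.30

gY = gA + α·gK + (1−α)·gL, so gY − gA − gL = α(gK − gL).
2.2 + 0.6 − 3.5 = α × (1.2 − 3.5).
-0.7 = -2.3 α, so α = 0.3043.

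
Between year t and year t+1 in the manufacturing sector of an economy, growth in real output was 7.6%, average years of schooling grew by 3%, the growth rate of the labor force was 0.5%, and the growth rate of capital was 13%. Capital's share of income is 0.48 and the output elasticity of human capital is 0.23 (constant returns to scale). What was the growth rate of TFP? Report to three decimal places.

0.525%

Labor's share = 1 − 0.48 − 0.23 = 0.29.
Capital: 0.48 × 13 = 6.24 pp.
Average years of schooling: 0.23 × 3 = 0.69 pp.
The labor force: 0.29 × 0.5 = 0.145 pp.
TFP growth = 7.6 − 7.075 = 0.525%.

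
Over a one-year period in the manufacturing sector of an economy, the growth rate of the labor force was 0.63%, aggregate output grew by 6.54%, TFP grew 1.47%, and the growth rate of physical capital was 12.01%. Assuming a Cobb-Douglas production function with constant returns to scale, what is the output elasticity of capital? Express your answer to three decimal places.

The output elasticity of capital is 0.390.

gY = gA + α·gK + (1−α)·gL, so gY − gA − gL = α(gK − gL).
6.54 − 1.47 − 0.63 = α × (12.01 − 0.63).
4.44 = 11.38 α, so α = 0.39016.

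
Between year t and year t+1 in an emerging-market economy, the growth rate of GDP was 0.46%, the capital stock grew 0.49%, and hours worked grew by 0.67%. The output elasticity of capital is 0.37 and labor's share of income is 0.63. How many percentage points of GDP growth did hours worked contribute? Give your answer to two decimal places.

Labor's share = 1 − 0.37 = 0.63.
Contribution = share × growth = 0.63 × 0.67 = 0.4221 pp.

0.42 pp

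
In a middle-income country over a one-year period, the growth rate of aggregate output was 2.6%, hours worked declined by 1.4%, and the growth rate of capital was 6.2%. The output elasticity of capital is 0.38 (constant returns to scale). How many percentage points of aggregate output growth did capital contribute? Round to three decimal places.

2.356 pp

Contribution = share × growth = 0.38 × 6.2 = 2.356 pp.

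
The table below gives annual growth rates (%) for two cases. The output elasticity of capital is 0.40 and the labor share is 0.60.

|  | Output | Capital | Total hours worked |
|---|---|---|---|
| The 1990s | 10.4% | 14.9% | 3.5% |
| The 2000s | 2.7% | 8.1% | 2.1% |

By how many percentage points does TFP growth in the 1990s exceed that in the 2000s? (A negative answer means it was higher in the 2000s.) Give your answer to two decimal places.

Labor's share = 1 − 0.4 = 0.6.
The 1990s: TFP = 10.4 − 5.96 − 2.1 = 2.34%.
The 2000s: TFP = 2.7 − 3.24 − 1.26 = -1.8%.
Difference = 2.34 − (-1.8) = 4.14 pp.

4.14 percentage points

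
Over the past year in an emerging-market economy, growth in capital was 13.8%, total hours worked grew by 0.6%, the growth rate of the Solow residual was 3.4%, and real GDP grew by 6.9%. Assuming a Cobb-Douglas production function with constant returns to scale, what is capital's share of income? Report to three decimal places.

gY = gA + α·gK + (1−α)·gL, so gY − gA − gL = α(gK − gL).
6.9 − 3.4 − 0.6 = α × (13.8 − 0.6).
2.9 = 13.2 α, so α = 0.2197.

Capital's share of income is 0.220.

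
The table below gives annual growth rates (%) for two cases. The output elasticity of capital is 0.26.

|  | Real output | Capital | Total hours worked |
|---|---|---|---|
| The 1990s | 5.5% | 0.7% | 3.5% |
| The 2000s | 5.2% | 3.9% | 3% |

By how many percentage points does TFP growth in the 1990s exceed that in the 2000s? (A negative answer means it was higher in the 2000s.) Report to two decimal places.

Labor's share = 1 − 0.26 = 0.74.
The 1990s: TFP = 5.5 − 0.182 − 2.59 = 2.728%.
The 2000s: TFP = 5.2 − 1.014 − 2.22 = 1.966%.
Difference = 2.728 − (1.966) = 0.762 pp.

0.76 percentage points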